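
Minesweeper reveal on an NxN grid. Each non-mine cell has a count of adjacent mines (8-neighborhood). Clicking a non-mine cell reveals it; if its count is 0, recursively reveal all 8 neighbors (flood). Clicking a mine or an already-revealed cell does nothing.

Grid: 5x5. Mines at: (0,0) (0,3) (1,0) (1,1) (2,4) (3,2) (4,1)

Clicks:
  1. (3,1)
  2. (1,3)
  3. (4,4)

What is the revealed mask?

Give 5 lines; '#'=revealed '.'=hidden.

Click 1 (3,1) count=2: revealed 1 new [(3,1)] -> total=1
Click 2 (1,3) count=2: revealed 1 new [(1,3)] -> total=2
Click 3 (4,4) count=0: revealed 4 new [(3,3) (3,4) (4,3) (4,4)] -> total=6

Answer: .....
...#.
.....
.#.##
...##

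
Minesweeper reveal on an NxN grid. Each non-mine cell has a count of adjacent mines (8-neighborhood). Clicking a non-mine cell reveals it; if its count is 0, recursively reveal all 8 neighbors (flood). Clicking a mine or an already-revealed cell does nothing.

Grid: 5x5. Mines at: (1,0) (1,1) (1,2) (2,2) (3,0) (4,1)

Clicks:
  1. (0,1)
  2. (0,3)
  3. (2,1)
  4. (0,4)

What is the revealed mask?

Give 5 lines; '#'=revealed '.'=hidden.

Click 1 (0,1) count=3: revealed 1 new [(0,1)] -> total=1
Click 2 (0,3) count=1: revealed 1 new [(0,3)] -> total=2
Click 3 (2,1) count=5: revealed 1 new [(2,1)] -> total=3
Click 4 (0,4) count=0: revealed 11 new [(0,4) (1,3) (1,4) (2,3) (2,4) (3,2) (3,3) (3,4) (4,2) (4,3) (4,4)] -> total=14

Answer: .#.##
...##
.#.##
..###
..###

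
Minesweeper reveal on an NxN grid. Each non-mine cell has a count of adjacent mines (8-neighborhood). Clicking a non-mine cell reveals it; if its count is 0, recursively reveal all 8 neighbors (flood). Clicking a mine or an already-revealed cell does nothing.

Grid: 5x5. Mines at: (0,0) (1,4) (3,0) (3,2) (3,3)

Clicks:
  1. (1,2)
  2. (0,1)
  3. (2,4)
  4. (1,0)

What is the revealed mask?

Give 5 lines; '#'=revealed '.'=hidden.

Click 1 (1,2) count=0: revealed 9 new [(0,1) (0,2) (0,3) (1,1) (1,2) (1,3) (2,1) (2,2) (2,3)] -> total=9
Click 2 (0,1) count=1: revealed 0 new [(none)] -> total=9
Click 3 (2,4) count=2: revealed 1 new [(2,4)] -> total=10
Click 4 (1,0) count=1: revealed 1 new [(1,0)] -> total=11

Answer: .###.
####.
.####
.....
.....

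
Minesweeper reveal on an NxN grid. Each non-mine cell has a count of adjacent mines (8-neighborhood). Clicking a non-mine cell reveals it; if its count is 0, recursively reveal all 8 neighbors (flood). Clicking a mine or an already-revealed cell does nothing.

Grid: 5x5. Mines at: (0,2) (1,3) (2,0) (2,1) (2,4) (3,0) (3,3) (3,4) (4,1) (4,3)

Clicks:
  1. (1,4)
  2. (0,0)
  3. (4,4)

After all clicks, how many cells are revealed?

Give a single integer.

Click 1 (1,4) count=2: revealed 1 new [(1,4)] -> total=1
Click 2 (0,0) count=0: revealed 4 new [(0,0) (0,1) (1,0) (1,1)] -> total=5
Click 3 (4,4) count=3: revealed 1 new [(4,4)] -> total=6

Answer: 6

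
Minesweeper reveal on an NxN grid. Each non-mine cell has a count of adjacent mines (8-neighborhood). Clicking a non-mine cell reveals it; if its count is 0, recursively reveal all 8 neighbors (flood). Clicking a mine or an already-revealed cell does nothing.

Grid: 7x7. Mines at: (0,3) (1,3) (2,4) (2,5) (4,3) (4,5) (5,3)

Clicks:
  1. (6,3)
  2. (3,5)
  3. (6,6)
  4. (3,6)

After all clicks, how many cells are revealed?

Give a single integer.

Answer: 9

Derivation:
Click 1 (6,3) count=1: revealed 1 new [(6,3)] -> total=1
Click 2 (3,5) count=3: revealed 1 new [(3,5)] -> total=2
Click 3 (6,6) count=0: revealed 6 new [(5,4) (5,5) (5,6) (6,4) (6,5) (6,6)] -> total=8
Click 4 (3,6) count=2: revealed 1 new [(3,6)] -> total=9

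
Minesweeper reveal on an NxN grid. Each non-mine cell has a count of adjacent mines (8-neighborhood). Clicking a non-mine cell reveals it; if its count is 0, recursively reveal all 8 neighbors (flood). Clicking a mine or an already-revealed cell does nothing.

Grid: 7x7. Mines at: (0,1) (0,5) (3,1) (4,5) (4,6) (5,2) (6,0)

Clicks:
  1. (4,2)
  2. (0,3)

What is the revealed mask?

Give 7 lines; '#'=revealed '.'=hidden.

Click 1 (4,2) count=2: revealed 1 new [(4,2)] -> total=1
Click 2 (0,3) count=0: revealed 20 new [(0,2) (0,3) (0,4) (1,2) (1,3) (1,4) (1,5) (1,6) (2,2) (2,3) (2,4) (2,5) (2,6) (3,2) (3,3) (3,4) (3,5) (3,6) (4,3) (4,4)] -> total=21

Answer: ..###..
..#####
..#####
..#####
..###..
.......
.......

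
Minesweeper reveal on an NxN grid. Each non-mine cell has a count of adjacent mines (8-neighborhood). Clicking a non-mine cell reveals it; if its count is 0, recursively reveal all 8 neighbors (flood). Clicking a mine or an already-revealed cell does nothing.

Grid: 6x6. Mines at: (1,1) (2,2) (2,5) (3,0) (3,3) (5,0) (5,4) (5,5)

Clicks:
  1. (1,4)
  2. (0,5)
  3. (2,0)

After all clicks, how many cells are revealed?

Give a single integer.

Click 1 (1,4) count=1: revealed 1 new [(1,4)] -> total=1
Click 2 (0,5) count=0: revealed 7 new [(0,2) (0,3) (0,4) (0,5) (1,2) (1,3) (1,5)] -> total=8
Click 3 (2,0) count=2: revealed 1 new [(2,0)] -> total=9

Answer: 9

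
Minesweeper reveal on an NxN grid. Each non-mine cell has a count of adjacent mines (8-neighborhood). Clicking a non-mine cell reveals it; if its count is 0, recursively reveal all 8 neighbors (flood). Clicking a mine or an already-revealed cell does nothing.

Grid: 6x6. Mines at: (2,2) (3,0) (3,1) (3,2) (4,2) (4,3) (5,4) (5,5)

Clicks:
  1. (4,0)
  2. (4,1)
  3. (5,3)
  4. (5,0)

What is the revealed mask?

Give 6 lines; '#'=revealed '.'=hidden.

Answer: ......
......
......
......
##....
##.#..

Derivation:
Click 1 (4,0) count=2: revealed 1 new [(4,0)] -> total=1
Click 2 (4,1) count=4: revealed 1 new [(4,1)] -> total=2
Click 3 (5,3) count=3: revealed 1 new [(5,3)] -> total=3
Click 4 (5,0) count=0: revealed 2 new [(5,0) (5,1)] -> total=5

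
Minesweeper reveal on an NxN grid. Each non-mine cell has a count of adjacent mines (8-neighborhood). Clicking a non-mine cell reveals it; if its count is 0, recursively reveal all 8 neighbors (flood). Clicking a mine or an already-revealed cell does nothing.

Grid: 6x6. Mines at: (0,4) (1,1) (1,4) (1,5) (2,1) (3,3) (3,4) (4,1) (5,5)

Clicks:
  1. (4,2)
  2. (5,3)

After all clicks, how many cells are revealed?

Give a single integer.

Answer: 6

Derivation:
Click 1 (4,2) count=2: revealed 1 new [(4,2)] -> total=1
Click 2 (5,3) count=0: revealed 5 new [(4,3) (4,4) (5,2) (5,3) (5,4)] -> total=6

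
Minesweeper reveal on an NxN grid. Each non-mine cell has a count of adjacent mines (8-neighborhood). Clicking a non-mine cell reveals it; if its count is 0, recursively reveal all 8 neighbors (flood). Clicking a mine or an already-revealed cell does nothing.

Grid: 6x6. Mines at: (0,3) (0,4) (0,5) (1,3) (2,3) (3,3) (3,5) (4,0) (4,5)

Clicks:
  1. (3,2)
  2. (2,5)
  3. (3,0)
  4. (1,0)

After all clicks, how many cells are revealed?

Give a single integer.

Click 1 (3,2) count=2: revealed 1 new [(3,2)] -> total=1
Click 2 (2,5) count=1: revealed 1 new [(2,5)] -> total=2
Click 3 (3,0) count=1: revealed 1 new [(3,0)] -> total=3
Click 4 (1,0) count=0: revealed 10 new [(0,0) (0,1) (0,2) (1,0) (1,1) (1,2) (2,0) (2,1) (2,2) (3,1)] -> total=13

Answer: 13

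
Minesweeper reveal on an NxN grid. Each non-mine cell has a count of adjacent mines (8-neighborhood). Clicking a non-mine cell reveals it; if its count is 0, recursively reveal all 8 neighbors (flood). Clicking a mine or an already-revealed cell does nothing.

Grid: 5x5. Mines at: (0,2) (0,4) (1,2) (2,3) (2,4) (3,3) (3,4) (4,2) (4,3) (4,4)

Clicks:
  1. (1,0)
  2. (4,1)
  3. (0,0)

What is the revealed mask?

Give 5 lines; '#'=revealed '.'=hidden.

Click 1 (1,0) count=0: revealed 10 new [(0,0) (0,1) (1,0) (1,1) (2,0) (2,1) (3,0) (3,1) (4,0) (4,1)] -> total=10
Click 2 (4,1) count=1: revealed 0 new [(none)] -> total=10
Click 3 (0,0) count=0: revealed 0 new [(none)] -> total=10

Answer: ##...
##...
##...
##...
##...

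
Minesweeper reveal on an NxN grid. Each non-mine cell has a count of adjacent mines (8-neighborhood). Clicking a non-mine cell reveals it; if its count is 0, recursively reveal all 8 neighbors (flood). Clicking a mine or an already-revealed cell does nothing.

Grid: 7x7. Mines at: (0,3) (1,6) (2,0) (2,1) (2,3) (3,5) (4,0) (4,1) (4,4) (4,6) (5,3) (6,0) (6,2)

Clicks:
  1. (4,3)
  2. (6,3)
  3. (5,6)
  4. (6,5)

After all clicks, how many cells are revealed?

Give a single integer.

Answer: 8

Derivation:
Click 1 (4,3) count=2: revealed 1 new [(4,3)] -> total=1
Click 2 (6,3) count=2: revealed 1 new [(6,3)] -> total=2
Click 3 (5,6) count=1: revealed 1 new [(5,6)] -> total=3
Click 4 (6,5) count=0: revealed 5 new [(5,4) (5,5) (6,4) (6,5) (6,6)] -> total=8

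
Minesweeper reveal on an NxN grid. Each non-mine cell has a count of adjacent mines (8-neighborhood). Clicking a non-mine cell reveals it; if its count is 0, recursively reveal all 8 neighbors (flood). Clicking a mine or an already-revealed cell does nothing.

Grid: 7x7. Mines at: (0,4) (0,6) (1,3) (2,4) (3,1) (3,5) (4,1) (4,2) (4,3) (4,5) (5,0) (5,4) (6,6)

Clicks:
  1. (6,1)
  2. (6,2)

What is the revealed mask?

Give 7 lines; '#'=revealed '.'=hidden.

Answer: .......
.......
.......
.......
.......
.###...
.###...

Derivation:
Click 1 (6,1) count=1: revealed 1 new [(6,1)] -> total=1
Click 2 (6,2) count=0: revealed 5 new [(5,1) (5,2) (5,3) (6,2) (6,3)] -> total=6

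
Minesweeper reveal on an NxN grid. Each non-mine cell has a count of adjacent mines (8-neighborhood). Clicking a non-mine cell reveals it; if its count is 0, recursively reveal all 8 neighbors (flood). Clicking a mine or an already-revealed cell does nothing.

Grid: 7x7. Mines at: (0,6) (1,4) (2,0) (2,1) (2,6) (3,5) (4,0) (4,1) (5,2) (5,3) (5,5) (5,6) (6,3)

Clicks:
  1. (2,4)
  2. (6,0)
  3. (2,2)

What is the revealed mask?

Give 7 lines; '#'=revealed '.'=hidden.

Click 1 (2,4) count=2: revealed 1 new [(2,4)] -> total=1
Click 2 (6,0) count=0: revealed 4 new [(5,0) (5,1) (6,0) (6,1)] -> total=5
Click 3 (2,2) count=1: revealed 1 new [(2,2)] -> total=6

Answer: .......
.......
..#.#..
.......
.......
##.....
##.....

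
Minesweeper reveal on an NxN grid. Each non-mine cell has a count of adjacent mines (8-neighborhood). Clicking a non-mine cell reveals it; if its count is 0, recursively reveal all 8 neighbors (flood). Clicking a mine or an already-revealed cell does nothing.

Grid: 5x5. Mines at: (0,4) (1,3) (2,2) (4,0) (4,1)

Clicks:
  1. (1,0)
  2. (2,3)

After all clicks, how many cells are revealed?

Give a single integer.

Click 1 (1,0) count=0: revealed 10 new [(0,0) (0,1) (0,2) (1,0) (1,1) (1,2) (2,0) (2,1) (3,0) (3,1)] -> total=10
Click 2 (2,3) count=2: revealed 1 new [(2,3)] -> total=11

Answer: 11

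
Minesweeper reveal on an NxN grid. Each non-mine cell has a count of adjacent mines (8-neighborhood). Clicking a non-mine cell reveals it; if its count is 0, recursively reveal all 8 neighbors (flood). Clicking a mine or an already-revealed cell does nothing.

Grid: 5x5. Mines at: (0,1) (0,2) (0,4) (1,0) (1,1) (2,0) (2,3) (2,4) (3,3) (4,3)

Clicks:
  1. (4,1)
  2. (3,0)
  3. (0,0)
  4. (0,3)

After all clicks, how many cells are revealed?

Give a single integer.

Click 1 (4,1) count=0: revealed 6 new [(3,0) (3,1) (3,2) (4,0) (4,1) (4,2)] -> total=6
Click 2 (3,0) count=1: revealed 0 new [(none)] -> total=6
Click 3 (0,0) count=3: revealed 1 new [(0,0)] -> total=7
Click 4 (0,3) count=2: revealed 1 new [(0,3)] -> total=8

Answer: 8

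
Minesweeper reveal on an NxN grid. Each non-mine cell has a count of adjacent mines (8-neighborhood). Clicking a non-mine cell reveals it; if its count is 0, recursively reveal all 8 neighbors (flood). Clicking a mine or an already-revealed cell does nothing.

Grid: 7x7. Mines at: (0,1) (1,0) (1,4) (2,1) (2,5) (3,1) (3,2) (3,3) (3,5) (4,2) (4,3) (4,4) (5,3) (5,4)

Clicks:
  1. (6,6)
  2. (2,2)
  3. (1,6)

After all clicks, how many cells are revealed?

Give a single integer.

Answer: 8

Derivation:
Click 1 (6,6) count=0: revealed 6 new [(4,5) (4,6) (5,5) (5,6) (6,5) (6,6)] -> total=6
Click 2 (2,2) count=4: revealed 1 new [(2,2)] -> total=7
Click 3 (1,6) count=1: revealed 1 new [(1,6)] -> total=8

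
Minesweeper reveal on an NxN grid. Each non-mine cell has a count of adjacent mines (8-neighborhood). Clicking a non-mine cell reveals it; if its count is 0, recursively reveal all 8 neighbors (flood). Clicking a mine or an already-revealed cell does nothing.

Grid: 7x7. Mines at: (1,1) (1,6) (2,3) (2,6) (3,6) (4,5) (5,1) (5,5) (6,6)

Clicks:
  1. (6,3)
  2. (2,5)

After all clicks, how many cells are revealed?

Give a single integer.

Click 1 (6,3) count=0: revealed 12 new [(3,2) (3,3) (3,4) (4,2) (4,3) (4,4) (5,2) (5,3) (5,4) (6,2) (6,3) (6,4)] -> total=12
Click 2 (2,5) count=3: revealed 1 new [(2,5)] -> total=13

Answer: 13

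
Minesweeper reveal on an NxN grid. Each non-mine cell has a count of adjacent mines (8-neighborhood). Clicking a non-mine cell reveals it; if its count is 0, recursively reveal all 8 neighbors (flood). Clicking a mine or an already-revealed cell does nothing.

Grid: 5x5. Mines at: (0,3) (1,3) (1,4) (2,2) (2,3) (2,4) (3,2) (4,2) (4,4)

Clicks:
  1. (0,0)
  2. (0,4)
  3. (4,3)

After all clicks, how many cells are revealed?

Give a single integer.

Answer: 14

Derivation:
Click 1 (0,0) count=0: revealed 12 new [(0,0) (0,1) (0,2) (1,0) (1,1) (1,2) (2,0) (2,1) (3,0) (3,1) (4,0) (4,1)] -> total=12
Click 2 (0,4) count=3: revealed 1 new [(0,4)] -> total=13
Click 3 (4,3) count=3: revealed 1 new [(4,3)] -> total=14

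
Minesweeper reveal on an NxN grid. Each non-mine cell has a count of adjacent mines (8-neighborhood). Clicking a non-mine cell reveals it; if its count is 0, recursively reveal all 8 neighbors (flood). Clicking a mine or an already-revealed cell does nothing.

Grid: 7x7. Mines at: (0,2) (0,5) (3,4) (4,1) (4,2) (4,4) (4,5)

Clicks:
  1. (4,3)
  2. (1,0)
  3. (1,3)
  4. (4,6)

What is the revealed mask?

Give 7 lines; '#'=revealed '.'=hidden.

Click 1 (4,3) count=3: revealed 1 new [(4,3)] -> total=1
Click 2 (1,0) count=0: revealed 14 new [(0,0) (0,1) (1,0) (1,1) (1,2) (1,3) (2,0) (2,1) (2,2) (2,3) (3,0) (3,1) (3,2) (3,3)] -> total=15
Click 3 (1,3) count=1: revealed 0 new [(none)] -> total=15
Click 4 (4,6) count=1: revealed 1 new [(4,6)] -> total=16

Answer: ##.....
####...
####...
####...
...#..#
.......
.......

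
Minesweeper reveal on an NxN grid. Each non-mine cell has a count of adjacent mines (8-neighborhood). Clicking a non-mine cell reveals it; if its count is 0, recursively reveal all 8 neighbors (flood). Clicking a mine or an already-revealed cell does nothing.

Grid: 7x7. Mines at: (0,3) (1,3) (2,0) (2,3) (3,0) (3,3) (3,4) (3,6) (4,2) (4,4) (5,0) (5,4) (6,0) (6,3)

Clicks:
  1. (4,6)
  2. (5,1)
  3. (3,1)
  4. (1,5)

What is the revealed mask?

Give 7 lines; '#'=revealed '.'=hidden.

Answer: ....###
....###
....###
.#.....
......#
.#.....
.......

Derivation:
Click 1 (4,6) count=1: revealed 1 new [(4,6)] -> total=1
Click 2 (5,1) count=3: revealed 1 new [(5,1)] -> total=2
Click 3 (3,1) count=3: revealed 1 new [(3,1)] -> total=3
Click 4 (1,5) count=0: revealed 9 new [(0,4) (0,5) (0,6) (1,4) (1,5) (1,6) (2,4) (2,5) (2,6)] -> total=12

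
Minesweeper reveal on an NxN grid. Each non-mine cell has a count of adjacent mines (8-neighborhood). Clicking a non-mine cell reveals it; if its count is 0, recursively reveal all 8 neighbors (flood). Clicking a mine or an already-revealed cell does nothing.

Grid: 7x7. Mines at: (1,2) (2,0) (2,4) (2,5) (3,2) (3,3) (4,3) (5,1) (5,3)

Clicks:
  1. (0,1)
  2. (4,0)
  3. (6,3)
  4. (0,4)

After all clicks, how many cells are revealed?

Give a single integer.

Click 1 (0,1) count=1: revealed 1 new [(0,1)] -> total=1
Click 2 (4,0) count=1: revealed 1 new [(4,0)] -> total=2
Click 3 (6,3) count=1: revealed 1 new [(6,3)] -> total=3
Click 4 (0,4) count=0: revealed 8 new [(0,3) (0,4) (0,5) (0,6) (1,3) (1,4) (1,5) (1,6)] -> total=11

Answer: 11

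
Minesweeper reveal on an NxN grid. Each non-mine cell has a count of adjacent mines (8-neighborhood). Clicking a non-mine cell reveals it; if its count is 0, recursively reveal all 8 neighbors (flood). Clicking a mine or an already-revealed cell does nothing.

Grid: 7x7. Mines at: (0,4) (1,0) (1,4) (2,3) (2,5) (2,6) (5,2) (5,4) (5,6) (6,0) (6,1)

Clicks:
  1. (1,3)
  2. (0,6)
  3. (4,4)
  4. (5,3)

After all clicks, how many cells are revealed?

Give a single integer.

Click 1 (1,3) count=3: revealed 1 new [(1,3)] -> total=1
Click 2 (0,6) count=0: revealed 4 new [(0,5) (0,6) (1,5) (1,6)] -> total=5
Click 3 (4,4) count=1: revealed 1 new [(4,4)] -> total=6
Click 4 (5,3) count=2: revealed 1 new [(5,3)] -> total=7

Answer: 7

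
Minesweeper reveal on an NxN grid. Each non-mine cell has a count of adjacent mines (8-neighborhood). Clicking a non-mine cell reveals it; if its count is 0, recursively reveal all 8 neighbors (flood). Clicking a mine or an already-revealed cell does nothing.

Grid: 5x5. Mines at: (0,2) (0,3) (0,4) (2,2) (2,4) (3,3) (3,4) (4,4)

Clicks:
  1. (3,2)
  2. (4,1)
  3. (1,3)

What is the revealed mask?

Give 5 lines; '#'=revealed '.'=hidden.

Answer: ##...
##.#.
##...
###..
###..

Derivation:
Click 1 (3,2) count=2: revealed 1 new [(3,2)] -> total=1
Click 2 (4,1) count=0: revealed 11 new [(0,0) (0,1) (1,0) (1,1) (2,0) (2,1) (3,0) (3,1) (4,0) (4,1) (4,2)] -> total=12
Click 3 (1,3) count=5: revealed 1 new [(1,3)] -> total=13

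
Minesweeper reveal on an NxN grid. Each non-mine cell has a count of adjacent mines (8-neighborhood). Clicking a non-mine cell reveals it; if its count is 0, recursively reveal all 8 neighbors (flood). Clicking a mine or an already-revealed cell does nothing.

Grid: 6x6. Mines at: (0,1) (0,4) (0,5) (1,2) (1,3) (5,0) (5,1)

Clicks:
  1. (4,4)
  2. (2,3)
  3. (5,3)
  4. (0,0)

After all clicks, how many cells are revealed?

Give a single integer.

Click 1 (4,4) count=0: revealed 26 new [(1,0) (1,1) (1,4) (1,5) (2,0) (2,1) (2,2) (2,3) (2,4) (2,5) (3,0) (3,1) (3,2) (3,3) (3,4) (3,5) (4,0) (4,1) (4,2) (4,3) (4,4) (4,5) (5,2) (5,3) (5,4) (5,5)] -> total=26
Click 2 (2,3) count=2: revealed 0 new [(none)] -> total=26
Click 3 (5,3) count=0: revealed 0 new [(none)] -> total=26
Click 4 (0,0) count=1: revealed 1 new [(0,0)] -> total=27

Answer: 27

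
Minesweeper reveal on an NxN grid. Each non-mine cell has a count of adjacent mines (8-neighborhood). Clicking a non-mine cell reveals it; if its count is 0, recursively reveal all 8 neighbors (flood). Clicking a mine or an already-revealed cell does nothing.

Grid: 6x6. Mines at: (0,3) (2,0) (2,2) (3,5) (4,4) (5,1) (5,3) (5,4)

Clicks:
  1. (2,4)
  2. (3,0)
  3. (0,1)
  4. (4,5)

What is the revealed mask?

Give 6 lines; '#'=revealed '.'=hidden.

Click 1 (2,4) count=1: revealed 1 new [(2,4)] -> total=1
Click 2 (3,0) count=1: revealed 1 new [(3,0)] -> total=2
Click 3 (0,1) count=0: revealed 6 new [(0,0) (0,1) (0,2) (1,0) (1,1) (1,2)] -> total=8
Click 4 (4,5) count=3: revealed 1 new [(4,5)] -> total=9

Answer: ###...
###...
....#.
#.....
.....#
......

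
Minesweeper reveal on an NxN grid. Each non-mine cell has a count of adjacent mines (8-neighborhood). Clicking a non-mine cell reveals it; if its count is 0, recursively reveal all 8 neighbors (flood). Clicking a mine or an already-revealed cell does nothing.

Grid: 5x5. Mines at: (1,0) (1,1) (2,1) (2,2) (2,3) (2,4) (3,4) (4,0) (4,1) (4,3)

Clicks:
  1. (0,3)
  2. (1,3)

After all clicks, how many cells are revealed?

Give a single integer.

Answer: 6

Derivation:
Click 1 (0,3) count=0: revealed 6 new [(0,2) (0,3) (0,4) (1,2) (1,3) (1,4)] -> total=6
Click 2 (1,3) count=3: revealed 0 new [(none)] -> total=6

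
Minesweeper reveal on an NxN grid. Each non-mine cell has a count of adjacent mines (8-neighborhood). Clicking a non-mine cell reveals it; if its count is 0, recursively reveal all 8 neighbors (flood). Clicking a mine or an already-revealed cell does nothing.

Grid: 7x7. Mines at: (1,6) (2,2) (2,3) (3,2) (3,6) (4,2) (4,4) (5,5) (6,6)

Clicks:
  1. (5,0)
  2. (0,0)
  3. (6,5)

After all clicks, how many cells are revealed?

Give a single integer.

Click 1 (5,0) count=0: revealed 28 new [(0,0) (0,1) (0,2) (0,3) (0,4) (0,5) (1,0) (1,1) (1,2) (1,3) (1,4) (1,5) (2,0) (2,1) (3,0) (3,1) (4,0) (4,1) (5,0) (5,1) (5,2) (5,3) (5,4) (6,0) (6,1) (6,2) (6,3) (6,4)] -> total=28
Click 2 (0,0) count=0: revealed 0 new [(none)] -> total=28
Click 3 (6,5) count=2: revealed 1 new [(6,5)] -> total=29

Answer: 29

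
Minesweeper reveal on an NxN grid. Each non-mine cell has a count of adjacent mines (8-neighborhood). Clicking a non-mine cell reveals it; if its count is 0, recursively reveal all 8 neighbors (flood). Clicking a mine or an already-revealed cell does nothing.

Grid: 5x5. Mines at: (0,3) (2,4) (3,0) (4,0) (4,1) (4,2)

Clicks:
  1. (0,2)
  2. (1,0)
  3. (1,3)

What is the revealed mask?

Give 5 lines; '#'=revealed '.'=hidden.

Click 1 (0,2) count=1: revealed 1 new [(0,2)] -> total=1
Click 2 (1,0) count=0: revealed 13 new [(0,0) (0,1) (1,0) (1,1) (1,2) (1,3) (2,0) (2,1) (2,2) (2,3) (3,1) (3,2) (3,3)] -> total=14
Click 3 (1,3) count=2: revealed 0 new [(none)] -> total=14

Answer: ###..
####.
####.
.###.
.....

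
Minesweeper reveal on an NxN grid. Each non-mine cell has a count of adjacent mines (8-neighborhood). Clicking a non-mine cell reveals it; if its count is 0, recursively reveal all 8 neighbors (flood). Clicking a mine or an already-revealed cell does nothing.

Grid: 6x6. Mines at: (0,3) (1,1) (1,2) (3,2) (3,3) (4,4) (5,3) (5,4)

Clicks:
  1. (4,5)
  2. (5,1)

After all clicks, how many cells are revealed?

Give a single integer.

Click 1 (4,5) count=2: revealed 1 new [(4,5)] -> total=1
Click 2 (5,1) count=0: revealed 10 new [(2,0) (2,1) (3,0) (3,1) (4,0) (4,1) (4,2) (5,0) (5,1) (5,2)] -> total=11

Answer: 11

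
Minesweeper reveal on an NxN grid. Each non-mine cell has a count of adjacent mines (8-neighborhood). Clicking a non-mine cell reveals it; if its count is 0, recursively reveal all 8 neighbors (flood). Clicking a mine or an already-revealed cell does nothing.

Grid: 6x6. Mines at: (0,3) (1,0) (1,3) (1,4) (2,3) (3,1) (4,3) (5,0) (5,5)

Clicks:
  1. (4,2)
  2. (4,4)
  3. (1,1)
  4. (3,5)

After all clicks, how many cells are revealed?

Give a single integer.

Click 1 (4,2) count=2: revealed 1 new [(4,2)] -> total=1
Click 2 (4,4) count=2: revealed 1 new [(4,4)] -> total=2
Click 3 (1,1) count=1: revealed 1 new [(1,1)] -> total=3
Click 4 (3,5) count=0: revealed 5 new [(2,4) (2,5) (3,4) (3,5) (4,5)] -> total=8

Answer: 8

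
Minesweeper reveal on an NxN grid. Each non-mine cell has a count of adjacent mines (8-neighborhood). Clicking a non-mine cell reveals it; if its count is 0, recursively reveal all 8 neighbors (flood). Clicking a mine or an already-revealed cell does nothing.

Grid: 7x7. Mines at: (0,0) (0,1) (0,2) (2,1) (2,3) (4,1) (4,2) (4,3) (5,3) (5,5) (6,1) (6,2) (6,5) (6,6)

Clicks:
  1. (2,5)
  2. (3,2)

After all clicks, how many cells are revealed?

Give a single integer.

Answer: 18

Derivation:
Click 1 (2,5) count=0: revealed 17 new [(0,3) (0,4) (0,5) (0,6) (1,3) (1,4) (1,5) (1,6) (2,4) (2,5) (2,6) (3,4) (3,5) (3,6) (4,4) (4,5) (4,6)] -> total=17
Click 2 (3,2) count=5: revealed 1 new [(3,2)] -> total=18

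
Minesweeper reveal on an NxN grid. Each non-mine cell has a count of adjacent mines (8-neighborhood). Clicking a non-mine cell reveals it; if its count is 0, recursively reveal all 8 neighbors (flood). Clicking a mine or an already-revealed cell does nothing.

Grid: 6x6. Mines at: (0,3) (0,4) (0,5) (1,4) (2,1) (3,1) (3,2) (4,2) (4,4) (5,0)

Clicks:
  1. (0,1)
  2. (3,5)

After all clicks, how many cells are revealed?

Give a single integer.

Answer: 7

Derivation:
Click 1 (0,1) count=0: revealed 6 new [(0,0) (0,1) (0,2) (1,0) (1,1) (1,2)] -> total=6
Click 2 (3,5) count=1: revealed 1 new [(3,5)] -> total=7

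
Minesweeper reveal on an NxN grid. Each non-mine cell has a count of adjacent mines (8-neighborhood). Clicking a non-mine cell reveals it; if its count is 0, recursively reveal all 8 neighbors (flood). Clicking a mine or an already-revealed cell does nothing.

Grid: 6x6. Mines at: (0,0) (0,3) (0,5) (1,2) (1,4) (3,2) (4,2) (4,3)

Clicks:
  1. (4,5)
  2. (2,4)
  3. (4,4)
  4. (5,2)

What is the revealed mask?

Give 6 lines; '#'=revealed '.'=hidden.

Answer: ......
......
....##
....##
....##
..#.##

Derivation:
Click 1 (4,5) count=0: revealed 8 new [(2,4) (2,5) (3,4) (3,5) (4,4) (4,5) (5,4) (5,5)] -> total=8
Click 2 (2,4) count=1: revealed 0 new [(none)] -> total=8
Click 3 (4,4) count=1: revealed 0 new [(none)] -> total=8
Click 4 (5,2) count=2: revealed 1 new [(5,2)] -> total=9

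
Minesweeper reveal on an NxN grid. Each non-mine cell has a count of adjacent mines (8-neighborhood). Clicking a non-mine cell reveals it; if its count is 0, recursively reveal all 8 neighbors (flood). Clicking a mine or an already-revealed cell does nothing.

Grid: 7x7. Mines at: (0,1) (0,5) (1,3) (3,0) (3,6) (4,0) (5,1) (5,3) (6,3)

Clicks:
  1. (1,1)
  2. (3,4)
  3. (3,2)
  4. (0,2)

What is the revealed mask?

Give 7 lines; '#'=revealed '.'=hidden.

Answer: ..#....
.#.....
.#####.
.#####.
.#####.
.......
.......

Derivation:
Click 1 (1,1) count=1: revealed 1 new [(1,1)] -> total=1
Click 2 (3,4) count=0: revealed 15 new [(2,1) (2,2) (2,3) (2,4) (2,5) (3,1) (3,2) (3,3) (3,4) (3,5) (4,1) (4,2) (4,3) (4,4) (4,5)] -> total=16
Click 3 (3,2) count=0: revealed 0 new [(none)] -> total=16
Click 4 (0,2) count=2: revealed 1 new [(0,2)] -> total=17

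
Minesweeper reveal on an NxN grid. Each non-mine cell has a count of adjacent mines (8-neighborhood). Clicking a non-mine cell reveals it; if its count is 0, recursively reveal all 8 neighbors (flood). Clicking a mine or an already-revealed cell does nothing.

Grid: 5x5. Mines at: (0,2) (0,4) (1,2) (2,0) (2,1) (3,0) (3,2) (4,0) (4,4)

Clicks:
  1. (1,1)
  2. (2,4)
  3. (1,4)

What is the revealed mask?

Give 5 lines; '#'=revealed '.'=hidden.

Answer: .....
.#.##
...##
...##
.....

Derivation:
Click 1 (1,1) count=4: revealed 1 new [(1,1)] -> total=1
Click 2 (2,4) count=0: revealed 6 new [(1,3) (1,4) (2,3) (2,4) (3,3) (3,4)] -> total=7
Click 3 (1,4) count=1: revealed 0 new [(none)] -> total=7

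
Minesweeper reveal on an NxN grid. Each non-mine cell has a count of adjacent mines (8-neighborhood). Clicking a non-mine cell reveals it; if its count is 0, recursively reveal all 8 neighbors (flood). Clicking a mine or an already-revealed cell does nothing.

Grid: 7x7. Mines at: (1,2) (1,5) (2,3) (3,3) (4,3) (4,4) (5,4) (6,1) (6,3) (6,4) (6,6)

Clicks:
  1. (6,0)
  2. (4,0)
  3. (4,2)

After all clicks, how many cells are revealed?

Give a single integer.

Click 1 (6,0) count=1: revealed 1 new [(6,0)] -> total=1
Click 2 (4,0) count=0: revealed 16 new [(0,0) (0,1) (1,0) (1,1) (2,0) (2,1) (2,2) (3,0) (3,1) (3,2) (4,0) (4,1) (4,2) (5,0) (5,1) (5,2)] -> total=17
Click 3 (4,2) count=2: revealed 0 new [(none)] -> total=17

Answer: 17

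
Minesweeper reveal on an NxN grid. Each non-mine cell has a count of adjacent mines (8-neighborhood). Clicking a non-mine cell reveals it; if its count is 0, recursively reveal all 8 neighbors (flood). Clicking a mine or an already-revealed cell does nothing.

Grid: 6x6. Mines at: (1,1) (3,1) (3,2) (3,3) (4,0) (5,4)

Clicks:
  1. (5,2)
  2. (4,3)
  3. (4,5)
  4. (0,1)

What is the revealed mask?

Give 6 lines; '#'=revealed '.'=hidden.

Click 1 (5,2) count=0: revealed 6 new [(4,1) (4,2) (4,3) (5,1) (5,2) (5,3)] -> total=6
Click 2 (4,3) count=3: revealed 0 new [(none)] -> total=6
Click 3 (4,5) count=1: revealed 1 new [(4,5)] -> total=7
Click 4 (0,1) count=1: revealed 1 new [(0,1)] -> total=8

Answer: .#....
......
......
......
.###.#
.###..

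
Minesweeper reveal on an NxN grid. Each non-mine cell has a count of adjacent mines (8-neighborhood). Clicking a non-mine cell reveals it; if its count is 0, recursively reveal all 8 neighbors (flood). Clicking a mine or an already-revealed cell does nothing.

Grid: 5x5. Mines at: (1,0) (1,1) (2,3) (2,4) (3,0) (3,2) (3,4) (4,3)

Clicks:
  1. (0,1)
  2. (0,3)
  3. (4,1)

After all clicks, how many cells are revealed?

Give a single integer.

Answer: 8

Derivation:
Click 1 (0,1) count=2: revealed 1 new [(0,1)] -> total=1
Click 2 (0,3) count=0: revealed 6 new [(0,2) (0,3) (0,4) (1,2) (1,3) (1,4)] -> total=7
Click 3 (4,1) count=2: revealed 1 new [(4,1)] -> total=8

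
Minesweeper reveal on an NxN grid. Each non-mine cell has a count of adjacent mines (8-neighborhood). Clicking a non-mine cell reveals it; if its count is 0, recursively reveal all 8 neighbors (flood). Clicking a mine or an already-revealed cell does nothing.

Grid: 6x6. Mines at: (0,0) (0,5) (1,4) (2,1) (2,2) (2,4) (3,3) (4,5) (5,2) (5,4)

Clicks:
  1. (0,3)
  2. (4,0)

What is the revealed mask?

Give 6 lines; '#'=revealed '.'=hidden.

Answer: ...#..
......
......
##....
##....
##....

Derivation:
Click 1 (0,3) count=1: revealed 1 new [(0,3)] -> total=1
Click 2 (4,0) count=0: revealed 6 new [(3,0) (3,1) (4,0) (4,1) (5,0) (5,1)] -> total=7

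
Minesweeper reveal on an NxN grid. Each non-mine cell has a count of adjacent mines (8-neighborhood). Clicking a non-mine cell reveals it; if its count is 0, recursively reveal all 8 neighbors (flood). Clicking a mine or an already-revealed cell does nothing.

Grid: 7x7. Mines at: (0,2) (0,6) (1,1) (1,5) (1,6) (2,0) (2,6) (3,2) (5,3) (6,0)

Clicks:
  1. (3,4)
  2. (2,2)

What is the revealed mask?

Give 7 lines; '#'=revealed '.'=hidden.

Answer: .......
.......
..####.
...####
...####
....###
....###

Derivation:
Click 1 (3,4) count=0: revealed 17 new [(2,3) (2,4) (2,5) (3,3) (3,4) (3,5) (3,6) (4,3) (4,4) (4,5) (4,6) (5,4) (5,5) (5,6) (6,4) (6,5) (6,6)] -> total=17
Click 2 (2,2) count=2: revealed 1 new [(2,2)] -> total=18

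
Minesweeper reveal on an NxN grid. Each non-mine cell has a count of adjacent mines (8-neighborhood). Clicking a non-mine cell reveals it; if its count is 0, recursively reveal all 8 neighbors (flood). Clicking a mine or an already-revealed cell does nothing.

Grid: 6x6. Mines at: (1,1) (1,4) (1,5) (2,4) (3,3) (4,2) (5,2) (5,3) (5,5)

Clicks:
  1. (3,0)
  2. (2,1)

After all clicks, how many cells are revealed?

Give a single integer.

Click 1 (3,0) count=0: revealed 8 new [(2,0) (2,1) (3,0) (3,1) (4,0) (4,1) (5,0) (5,1)] -> total=8
Click 2 (2,1) count=1: revealed 0 new [(none)] -> total=8

Answer: 8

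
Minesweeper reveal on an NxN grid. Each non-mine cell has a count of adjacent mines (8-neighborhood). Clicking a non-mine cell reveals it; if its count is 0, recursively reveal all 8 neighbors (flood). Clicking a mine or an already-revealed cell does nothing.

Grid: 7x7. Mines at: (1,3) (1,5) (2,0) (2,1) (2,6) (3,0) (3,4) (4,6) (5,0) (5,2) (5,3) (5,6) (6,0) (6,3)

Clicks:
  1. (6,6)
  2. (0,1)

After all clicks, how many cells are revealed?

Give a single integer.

Click 1 (6,6) count=1: revealed 1 new [(6,6)] -> total=1
Click 2 (0,1) count=0: revealed 6 new [(0,0) (0,1) (0,2) (1,0) (1,1) (1,2)] -> total=7

Answer: 7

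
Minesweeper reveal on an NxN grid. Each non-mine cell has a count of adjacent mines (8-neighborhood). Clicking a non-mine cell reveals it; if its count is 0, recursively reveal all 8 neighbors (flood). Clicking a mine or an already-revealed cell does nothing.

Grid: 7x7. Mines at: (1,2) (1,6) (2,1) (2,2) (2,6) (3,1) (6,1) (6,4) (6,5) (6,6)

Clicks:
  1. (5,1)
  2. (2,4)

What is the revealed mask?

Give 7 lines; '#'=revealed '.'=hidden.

Click 1 (5,1) count=1: revealed 1 new [(5,1)] -> total=1
Click 2 (2,4) count=0: revealed 24 new [(0,3) (0,4) (0,5) (1,3) (1,4) (1,5) (2,3) (2,4) (2,5) (3,2) (3,3) (3,4) (3,5) (3,6) (4,2) (4,3) (4,4) (4,5) (4,6) (5,2) (5,3) (5,4) (5,5) (5,6)] -> total=25

Answer: ...###.
...###.
...###.
..#####
..#####
.######
.......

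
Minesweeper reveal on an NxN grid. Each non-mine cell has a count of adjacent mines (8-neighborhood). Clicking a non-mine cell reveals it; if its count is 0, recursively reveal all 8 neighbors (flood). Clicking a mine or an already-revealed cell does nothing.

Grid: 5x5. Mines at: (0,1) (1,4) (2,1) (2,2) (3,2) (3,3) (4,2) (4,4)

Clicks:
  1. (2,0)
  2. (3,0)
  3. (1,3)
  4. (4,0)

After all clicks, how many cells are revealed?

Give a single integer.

Click 1 (2,0) count=1: revealed 1 new [(2,0)] -> total=1
Click 2 (3,0) count=1: revealed 1 new [(3,0)] -> total=2
Click 3 (1,3) count=2: revealed 1 new [(1,3)] -> total=3
Click 4 (4,0) count=0: revealed 3 new [(3,1) (4,0) (4,1)] -> total=6

Answer: 6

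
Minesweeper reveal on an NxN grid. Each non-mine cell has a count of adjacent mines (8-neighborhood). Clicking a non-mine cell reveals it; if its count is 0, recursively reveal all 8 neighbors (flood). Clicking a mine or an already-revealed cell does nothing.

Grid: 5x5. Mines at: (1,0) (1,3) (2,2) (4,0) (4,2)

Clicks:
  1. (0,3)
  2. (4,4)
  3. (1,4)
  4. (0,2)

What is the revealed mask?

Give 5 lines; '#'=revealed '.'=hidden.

Answer: ..##.
....#
...##
...##
...##

Derivation:
Click 1 (0,3) count=1: revealed 1 new [(0,3)] -> total=1
Click 2 (4,4) count=0: revealed 6 new [(2,3) (2,4) (3,3) (3,4) (4,3) (4,4)] -> total=7
Click 3 (1,4) count=1: revealed 1 new [(1,4)] -> total=8
Click 4 (0,2) count=1: revealed 1 new [(0,2)] -> total=9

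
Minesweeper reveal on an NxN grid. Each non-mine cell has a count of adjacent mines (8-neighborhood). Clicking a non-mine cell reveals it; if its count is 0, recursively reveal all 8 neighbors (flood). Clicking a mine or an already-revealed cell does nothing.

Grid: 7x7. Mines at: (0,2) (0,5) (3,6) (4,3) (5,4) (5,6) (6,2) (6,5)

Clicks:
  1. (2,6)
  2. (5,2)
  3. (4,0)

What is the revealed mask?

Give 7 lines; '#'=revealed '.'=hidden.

Answer: ##.....
######.
#######
######.
###....
###....
##.....

Derivation:
Click 1 (2,6) count=1: revealed 1 new [(2,6)] -> total=1
Click 2 (5,2) count=2: revealed 1 new [(5,2)] -> total=2
Click 3 (4,0) count=0: revealed 27 new [(0,0) (0,1) (1,0) (1,1) (1,2) (1,3) (1,4) (1,5) (2,0) (2,1) (2,2) (2,3) (2,4) (2,5) (3,0) (3,1) (3,2) (3,3) (3,4) (3,5) (4,0) (4,1) (4,2) (5,0) (5,1) (6,0) (6,1)] -> total=29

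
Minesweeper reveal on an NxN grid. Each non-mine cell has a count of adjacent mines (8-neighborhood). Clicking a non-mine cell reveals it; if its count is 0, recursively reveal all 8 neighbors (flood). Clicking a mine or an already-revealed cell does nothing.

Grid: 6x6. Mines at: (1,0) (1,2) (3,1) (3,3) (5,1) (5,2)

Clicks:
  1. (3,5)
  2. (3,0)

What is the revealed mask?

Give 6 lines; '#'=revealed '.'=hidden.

Click 1 (3,5) count=0: revealed 17 new [(0,3) (0,4) (0,5) (1,3) (1,4) (1,5) (2,3) (2,4) (2,5) (3,4) (3,5) (4,3) (4,4) (4,5) (5,3) (5,4) (5,5)] -> total=17
Click 2 (3,0) count=1: revealed 1 new [(3,0)] -> total=18

Answer: ...###
...###
...###
#...##
...###
...###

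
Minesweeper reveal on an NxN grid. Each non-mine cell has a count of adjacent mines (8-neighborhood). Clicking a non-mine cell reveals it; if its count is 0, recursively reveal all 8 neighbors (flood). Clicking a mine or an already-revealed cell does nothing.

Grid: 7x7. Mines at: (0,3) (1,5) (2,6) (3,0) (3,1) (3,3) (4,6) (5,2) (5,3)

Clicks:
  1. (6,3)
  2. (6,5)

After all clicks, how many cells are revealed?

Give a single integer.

Answer: 7

Derivation:
Click 1 (6,3) count=2: revealed 1 new [(6,3)] -> total=1
Click 2 (6,5) count=0: revealed 6 new [(5,4) (5,5) (5,6) (6,4) (6,5) (6,6)] -> total=7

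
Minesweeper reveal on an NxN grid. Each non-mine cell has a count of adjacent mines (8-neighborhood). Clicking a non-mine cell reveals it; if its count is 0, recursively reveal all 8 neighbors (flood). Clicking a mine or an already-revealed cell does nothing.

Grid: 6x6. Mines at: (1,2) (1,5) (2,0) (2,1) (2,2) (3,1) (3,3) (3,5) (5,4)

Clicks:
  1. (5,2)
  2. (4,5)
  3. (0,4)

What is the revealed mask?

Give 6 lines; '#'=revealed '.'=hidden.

Click 1 (5,2) count=0: revealed 8 new [(4,0) (4,1) (4,2) (4,3) (5,0) (5,1) (5,2) (5,3)] -> total=8
Click 2 (4,5) count=2: revealed 1 new [(4,5)] -> total=9
Click 3 (0,4) count=1: revealed 1 new [(0,4)] -> total=10

Answer: ....#.
......
......
......
####.#
####..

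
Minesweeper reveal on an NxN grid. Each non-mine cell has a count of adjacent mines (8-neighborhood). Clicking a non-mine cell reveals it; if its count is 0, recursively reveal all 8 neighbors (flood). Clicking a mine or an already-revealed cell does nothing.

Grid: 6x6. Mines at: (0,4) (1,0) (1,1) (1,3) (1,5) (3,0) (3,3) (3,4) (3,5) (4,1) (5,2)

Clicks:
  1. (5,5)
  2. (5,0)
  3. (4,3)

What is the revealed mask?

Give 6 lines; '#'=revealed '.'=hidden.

Click 1 (5,5) count=0: revealed 6 new [(4,3) (4,4) (4,5) (5,3) (5,4) (5,5)] -> total=6
Click 2 (5,0) count=1: revealed 1 new [(5,0)] -> total=7
Click 3 (4,3) count=3: revealed 0 new [(none)] -> total=7

Answer: ......
......
......
......
...###
#..###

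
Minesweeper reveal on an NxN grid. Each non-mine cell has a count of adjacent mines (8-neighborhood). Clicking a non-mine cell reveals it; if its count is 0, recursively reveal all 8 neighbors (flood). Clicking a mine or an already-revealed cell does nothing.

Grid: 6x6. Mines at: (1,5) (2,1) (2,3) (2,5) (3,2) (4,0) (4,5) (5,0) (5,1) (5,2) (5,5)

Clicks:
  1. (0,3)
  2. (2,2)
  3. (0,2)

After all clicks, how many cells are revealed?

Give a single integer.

Click 1 (0,3) count=0: revealed 10 new [(0,0) (0,1) (0,2) (0,3) (0,4) (1,0) (1,1) (1,2) (1,3) (1,4)] -> total=10
Click 2 (2,2) count=3: revealed 1 new [(2,2)] -> total=11
Click 3 (0,2) count=0: revealed 0 new [(none)] -> total=11

Answer: 11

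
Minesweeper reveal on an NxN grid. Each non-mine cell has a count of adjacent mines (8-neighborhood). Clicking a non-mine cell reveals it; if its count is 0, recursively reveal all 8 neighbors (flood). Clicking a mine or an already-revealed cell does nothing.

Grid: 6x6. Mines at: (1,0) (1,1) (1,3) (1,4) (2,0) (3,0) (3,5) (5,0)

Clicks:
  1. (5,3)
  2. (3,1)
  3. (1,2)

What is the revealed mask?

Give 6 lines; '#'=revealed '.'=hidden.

Click 1 (5,3) count=0: revealed 18 new [(2,1) (2,2) (2,3) (2,4) (3,1) (3,2) (3,3) (3,4) (4,1) (4,2) (4,3) (4,4) (4,5) (5,1) (5,2) (5,3) (5,4) (5,5)] -> total=18
Click 2 (3,1) count=2: revealed 0 new [(none)] -> total=18
Click 3 (1,2) count=2: revealed 1 new [(1,2)] -> total=19

Answer: ......
..#...
.####.
.####.
.#####
.#####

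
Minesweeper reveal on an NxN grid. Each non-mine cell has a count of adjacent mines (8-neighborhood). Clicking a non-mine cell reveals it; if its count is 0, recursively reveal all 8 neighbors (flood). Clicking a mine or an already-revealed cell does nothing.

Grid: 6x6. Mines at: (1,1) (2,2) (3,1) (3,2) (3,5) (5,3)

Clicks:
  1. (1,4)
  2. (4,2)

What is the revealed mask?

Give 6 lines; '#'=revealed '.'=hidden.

Answer: ..####
..####
...###
......
..#...
......

Derivation:
Click 1 (1,4) count=0: revealed 11 new [(0,2) (0,3) (0,4) (0,5) (1,2) (1,3) (1,4) (1,5) (2,3) (2,4) (2,5)] -> total=11
Click 2 (4,2) count=3: revealed 1 new [(4,2)] -> total=12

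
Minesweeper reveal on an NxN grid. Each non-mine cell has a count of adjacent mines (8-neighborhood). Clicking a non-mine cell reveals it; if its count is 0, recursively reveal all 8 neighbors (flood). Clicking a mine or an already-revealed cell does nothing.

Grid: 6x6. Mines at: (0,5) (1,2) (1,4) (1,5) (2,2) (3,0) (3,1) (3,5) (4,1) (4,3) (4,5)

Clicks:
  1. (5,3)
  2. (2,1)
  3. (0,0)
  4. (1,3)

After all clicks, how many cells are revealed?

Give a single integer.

Click 1 (5,3) count=1: revealed 1 new [(5,3)] -> total=1
Click 2 (2,1) count=4: revealed 1 new [(2,1)] -> total=2
Click 3 (0,0) count=0: revealed 5 new [(0,0) (0,1) (1,0) (1,1) (2,0)] -> total=7
Click 4 (1,3) count=3: revealed 1 new [(1,3)] -> total=8

Answer: 8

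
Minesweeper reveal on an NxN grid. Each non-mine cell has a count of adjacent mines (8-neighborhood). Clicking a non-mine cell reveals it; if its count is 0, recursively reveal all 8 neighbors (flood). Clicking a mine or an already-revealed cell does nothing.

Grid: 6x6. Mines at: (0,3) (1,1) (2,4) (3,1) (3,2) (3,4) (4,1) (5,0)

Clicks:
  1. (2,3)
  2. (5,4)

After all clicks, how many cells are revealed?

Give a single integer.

Click 1 (2,3) count=3: revealed 1 new [(2,3)] -> total=1
Click 2 (5,4) count=0: revealed 8 new [(4,2) (4,3) (4,4) (4,5) (5,2) (5,3) (5,4) (5,5)] -> total=9

Answer: 9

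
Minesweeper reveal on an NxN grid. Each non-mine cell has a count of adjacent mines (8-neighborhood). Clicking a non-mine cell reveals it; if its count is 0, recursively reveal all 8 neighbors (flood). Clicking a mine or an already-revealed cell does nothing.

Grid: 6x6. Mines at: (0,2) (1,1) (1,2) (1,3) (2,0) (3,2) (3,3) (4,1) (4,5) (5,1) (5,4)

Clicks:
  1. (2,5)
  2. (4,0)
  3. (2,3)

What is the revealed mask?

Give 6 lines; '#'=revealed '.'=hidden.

Click 1 (2,5) count=0: revealed 8 new [(0,4) (0,5) (1,4) (1,5) (2,4) (2,5) (3,4) (3,5)] -> total=8
Click 2 (4,0) count=2: revealed 1 new [(4,0)] -> total=9
Click 3 (2,3) count=4: revealed 1 new [(2,3)] -> total=10

Answer: ....##
....##
...###
....##
#.....
......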